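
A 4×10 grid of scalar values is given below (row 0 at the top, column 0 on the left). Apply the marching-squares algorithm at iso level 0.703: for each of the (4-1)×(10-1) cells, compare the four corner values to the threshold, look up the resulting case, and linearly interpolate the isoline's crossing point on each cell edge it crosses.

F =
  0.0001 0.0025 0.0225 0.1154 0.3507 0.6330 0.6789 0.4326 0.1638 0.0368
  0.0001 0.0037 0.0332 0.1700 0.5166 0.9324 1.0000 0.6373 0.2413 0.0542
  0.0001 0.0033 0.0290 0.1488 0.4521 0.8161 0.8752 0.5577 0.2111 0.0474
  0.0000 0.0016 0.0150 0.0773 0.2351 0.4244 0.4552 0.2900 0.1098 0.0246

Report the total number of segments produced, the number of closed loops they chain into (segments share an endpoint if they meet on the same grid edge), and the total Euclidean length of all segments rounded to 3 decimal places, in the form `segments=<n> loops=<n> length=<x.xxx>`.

cell (0,4): code 0100 → (0.234,5.000)–(1.000,4.448)
cell (0,5): code 1100 → (0.075,6.000)–(0.234,5.000)
cell (0,6): code 1000 → (1.000,6.819)–(0.075,6.000)
cell (1,4): code 0110 → (1.000,4.448)–(2.000,4.689)
cell (1,6): code 1001 → (2.000,6.542)–(1.000,6.819)
cell (2,4): code 0010 → (2.000,4.689)–(2.289,5.000)
cell (2,5): code 0011 → (2.289,5.000)–(2.410,6.000)
cell (2,6): code 0001 → (2.410,6.000)–(2.000,6.542)
total: 8 segments, chained into 1 closed loop(s), length Σ = 7.369553

segments=8 loops=1 length=7.370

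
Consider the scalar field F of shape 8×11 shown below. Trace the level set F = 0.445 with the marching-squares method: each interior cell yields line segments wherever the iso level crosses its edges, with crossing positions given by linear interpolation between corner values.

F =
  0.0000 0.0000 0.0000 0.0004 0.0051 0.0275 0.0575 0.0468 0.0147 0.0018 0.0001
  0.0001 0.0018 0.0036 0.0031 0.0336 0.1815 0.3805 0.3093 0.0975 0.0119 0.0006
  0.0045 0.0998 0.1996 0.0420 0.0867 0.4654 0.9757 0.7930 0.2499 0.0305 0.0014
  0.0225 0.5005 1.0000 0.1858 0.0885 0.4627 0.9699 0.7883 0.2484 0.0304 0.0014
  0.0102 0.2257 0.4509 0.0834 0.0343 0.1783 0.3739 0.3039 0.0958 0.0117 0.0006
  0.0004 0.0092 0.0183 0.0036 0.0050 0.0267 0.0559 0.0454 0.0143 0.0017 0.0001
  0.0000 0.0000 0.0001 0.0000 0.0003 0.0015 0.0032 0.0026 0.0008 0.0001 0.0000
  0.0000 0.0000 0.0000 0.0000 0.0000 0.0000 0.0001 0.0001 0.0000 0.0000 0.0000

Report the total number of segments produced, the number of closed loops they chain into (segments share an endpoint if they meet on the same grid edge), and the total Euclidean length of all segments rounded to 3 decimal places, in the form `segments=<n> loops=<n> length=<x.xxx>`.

cell (1,4): code 0100 → (1.928,5.000)–(2.000,4.946)
cell (1,5): code 1100 → (1.108,6.000)–(1.928,5.000)
cell (1,6): code 1100 → (1.281,7.000)–(1.108,6.000)
cell (1,7): code 1000 → (2.000,7.641)–(1.281,7.000)
cell (2,0): code 0100 → (2.861,1.000)–(3.000,0.884)
cell (2,1): code 1100 → (2.307,2.000)–(2.861,1.000)
cell (2,2): code 1000 → (3.000,2.682)–(2.307,2.000)
cell (2,4): code 0110 → (2.000,4.946)–(3.000,4.953)
cell (2,7): code 1001 → (3.000,7.636)–(2.000,7.641)
cell (3,0): code 0010 → (3.000,0.884)–(3.202,1.000)
cell (3,1): code 0111 → (3.202,1.000)–(4.000,1.974)
cell (3,2): code 1001 → (4.000,2.016)–(3.000,2.682)
cell (3,4): code 0010 → (3.000,4.953)–(3.062,5.000)
cell (3,5): code 0011 → (3.062,5.000)–(3.881,6.000)
cell (3,6): code 0011 → (3.881,6.000)–(3.709,7.000)
cell (3,7): code 0001 → (3.709,7.000)–(3.000,7.636)
cell (4,1): code 0010 → (4.000,1.974)–(4.014,2.000)
cell (4,2): code 0001 → (4.014,2.000)–(4.000,2.016)
total: 18 segments, chained into 2 closed loop(s), length Σ = 13.738868

segments=18 loops=2 length=13.739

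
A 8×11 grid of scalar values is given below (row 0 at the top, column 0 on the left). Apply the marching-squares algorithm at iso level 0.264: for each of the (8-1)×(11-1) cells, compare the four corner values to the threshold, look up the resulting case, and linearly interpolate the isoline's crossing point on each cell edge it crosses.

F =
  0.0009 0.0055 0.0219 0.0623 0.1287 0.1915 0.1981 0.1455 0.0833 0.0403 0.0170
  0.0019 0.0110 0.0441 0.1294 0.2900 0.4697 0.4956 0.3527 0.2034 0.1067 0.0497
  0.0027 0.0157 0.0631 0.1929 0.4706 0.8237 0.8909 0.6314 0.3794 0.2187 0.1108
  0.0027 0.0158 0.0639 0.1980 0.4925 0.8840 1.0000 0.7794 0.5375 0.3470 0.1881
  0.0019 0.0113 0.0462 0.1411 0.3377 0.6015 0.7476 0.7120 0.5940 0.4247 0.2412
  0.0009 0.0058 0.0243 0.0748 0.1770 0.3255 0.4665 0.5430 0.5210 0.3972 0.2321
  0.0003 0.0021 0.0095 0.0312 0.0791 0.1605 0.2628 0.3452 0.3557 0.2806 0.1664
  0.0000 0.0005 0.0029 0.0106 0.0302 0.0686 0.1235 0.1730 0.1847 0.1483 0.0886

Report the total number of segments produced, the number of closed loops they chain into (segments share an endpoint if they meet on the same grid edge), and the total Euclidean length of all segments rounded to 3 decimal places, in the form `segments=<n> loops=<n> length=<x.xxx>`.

cell (0,3): code 0100 → (0.839,4.000)–(1.000,3.838)
cell (0,4): code 1100 → (0.261,5.000)–(0.839,4.000)
cell (0,5): code 1100 → (0.222,6.000)–(0.261,5.000)
cell (0,6): code 1100 → (0.572,7.000)–(0.222,6.000)
cell (0,7): code 1000 → (1.000,7.594)–(0.572,7.000)
cell (1,3): code 0110 → (1.000,3.838)–(2.000,3.256)
cell (1,7): code 1101 → (1.344,8.000)–(1.000,7.594)
cell (1,8): code 1000 → (2.000,8.718)–(1.344,8.000)
cell (2,3): code 0110 → (2.000,3.256)–(3.000,3.224)
cell (2,8): code 1101 → (2.353,9.000)–(2.000,8.718)
cell (2,9): code 1000 → (3.000,9.522)–(2.353,9.000)
cell (3,3): code 0110 → (3.000,3.224)–(4.000,3.625)
cell (3,9): code 1001 → (4.000,9.876)–(3.000,9.522)
cell (4,3): code 0010 → (4.000,3.625)–(4.459,4.000)
cell (4,4): code 0111 → (4.459,4.000)–(5.000,4.586)
cell (4,9): code 1001 → (5.000,9.807)–(4.000,9.876)
cell (5,4): code 0010 → (5.000,4.586)–(5.373,5.000)
cell (5,5): code 0011 → (5.373,5.000)–(5.994,6.000)
cell (5,6): code 0111 → (5.994,6.000)–(6.000,6.015)
cell (5,9): code 1001 → (6.000,9.145)–(5.000,9.807)
cell (6,6): code 0010 → (6.000,6.015)–(6.472,7.000)
cell (6,7): code 0011 → (6.472,7.000)–(6.536,8.000)
cell (6,8): code 0011 → (6.536,8.000)–(6.125,9.000)
cell (6,9): code 0001 → (6.125,9.000)–(6.000,9.145)
total: 24 segments, chained into 1 closed loop(s), length Σ = 19.969015

segments=24 loops=1 length=19.969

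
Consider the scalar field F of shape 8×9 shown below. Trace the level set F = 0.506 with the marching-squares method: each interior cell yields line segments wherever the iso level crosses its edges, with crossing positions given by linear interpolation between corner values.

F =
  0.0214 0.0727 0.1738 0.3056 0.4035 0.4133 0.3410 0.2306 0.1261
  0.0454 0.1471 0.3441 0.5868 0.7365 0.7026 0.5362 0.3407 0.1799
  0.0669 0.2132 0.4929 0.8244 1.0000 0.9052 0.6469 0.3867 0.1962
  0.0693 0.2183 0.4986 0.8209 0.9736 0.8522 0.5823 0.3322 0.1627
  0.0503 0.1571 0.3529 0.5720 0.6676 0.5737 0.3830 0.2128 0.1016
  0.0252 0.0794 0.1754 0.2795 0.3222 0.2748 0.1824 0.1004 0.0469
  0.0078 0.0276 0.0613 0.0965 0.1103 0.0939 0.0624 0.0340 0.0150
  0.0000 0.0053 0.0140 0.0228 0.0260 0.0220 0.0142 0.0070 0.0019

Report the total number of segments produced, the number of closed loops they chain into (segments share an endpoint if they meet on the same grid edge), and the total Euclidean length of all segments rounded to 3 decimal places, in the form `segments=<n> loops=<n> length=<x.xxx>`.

segments=16 loops=1 length=13.592

cell (0,2): code 0100 → (0.713,3.000)–(1.000,2.667)
cell (0,3): code 1100 → (0.308,4.000)–(0.713,3.000)
cell (0,4): code 1100 → (0.320,5.000)–(0.308,4.000)
cell (0,5): code 1100 → (0.845,6.000)–(0.320,5.000)
cell (0,6): code 1000 → (1.000,6.154)–(0.845,6.000)
cell (1,2): code 0110 → (1.000,2.667)–(2.000,2.040)
cell (1,6): code 1001 → (2.000,6.542)–(1.000,6.154)
cell (2,2): code 0110 → (2.000,2.040)–(3.000,2.023)
cell (2,6): code 1001 → (3.000,6.305)–(2.000,6.542)
cell (3,2): code 0110 → (3.000,2.023)–(4.000,2.699)
cell (3,5): code 1011 → (4.000,5.355)–(3.383,6.000)
cell (3,6): code 0001 → (3.383,6.000)–(3.000,6.305)
cell (4,2): code 0010 → (4.000,2.699)–(4.226,3.000)
cell (4,3): code 0011 → (4.226,3.000)–(4.468,4.000)
cell (4,4): code 0011 → (4.468,4.000)–(4.226,5.000)
cell (4,5): code 0001 → (4.226,5.000)–(4.000,5.355)
total: 16 segments, chained into 1 closed loop(s), length Σ = 13.591574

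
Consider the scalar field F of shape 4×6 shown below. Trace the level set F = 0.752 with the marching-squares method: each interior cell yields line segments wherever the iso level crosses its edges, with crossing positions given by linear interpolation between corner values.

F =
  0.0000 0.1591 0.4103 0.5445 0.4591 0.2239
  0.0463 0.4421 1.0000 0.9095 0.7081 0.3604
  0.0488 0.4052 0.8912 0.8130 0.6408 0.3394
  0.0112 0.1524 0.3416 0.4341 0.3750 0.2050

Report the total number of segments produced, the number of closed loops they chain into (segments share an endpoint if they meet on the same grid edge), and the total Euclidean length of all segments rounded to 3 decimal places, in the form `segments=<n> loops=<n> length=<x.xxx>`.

cell (0,1): code 0100 → (0.579,2.000)–(1.000,1.555)
cell (0,2): code 1100 → (0.568,3.000)–(0.579,2.000)
cell (0,3): code 1000 → (1.000,3.782)–(0.568,3.000)
cell (1,1): code 0110 → (1.000,1.555)–(2.000,1.714)
cell (1,3): code 1001 → (2.000,3.354)–(1.000,3.782)
cell (2,1): code 0010 → (2.000,1.714)–(2.253,2.000)
cell (2,2): code 0011 → (2.253,2.000)–(2.161,3.000)
cell (2,3): code 0001 → (2.161,3.000)–(2.000,3.354)
total: 8 segments, chained into 1 closed loop(s), length Σ = 6.380949

segments=8 loops=1 length=6.381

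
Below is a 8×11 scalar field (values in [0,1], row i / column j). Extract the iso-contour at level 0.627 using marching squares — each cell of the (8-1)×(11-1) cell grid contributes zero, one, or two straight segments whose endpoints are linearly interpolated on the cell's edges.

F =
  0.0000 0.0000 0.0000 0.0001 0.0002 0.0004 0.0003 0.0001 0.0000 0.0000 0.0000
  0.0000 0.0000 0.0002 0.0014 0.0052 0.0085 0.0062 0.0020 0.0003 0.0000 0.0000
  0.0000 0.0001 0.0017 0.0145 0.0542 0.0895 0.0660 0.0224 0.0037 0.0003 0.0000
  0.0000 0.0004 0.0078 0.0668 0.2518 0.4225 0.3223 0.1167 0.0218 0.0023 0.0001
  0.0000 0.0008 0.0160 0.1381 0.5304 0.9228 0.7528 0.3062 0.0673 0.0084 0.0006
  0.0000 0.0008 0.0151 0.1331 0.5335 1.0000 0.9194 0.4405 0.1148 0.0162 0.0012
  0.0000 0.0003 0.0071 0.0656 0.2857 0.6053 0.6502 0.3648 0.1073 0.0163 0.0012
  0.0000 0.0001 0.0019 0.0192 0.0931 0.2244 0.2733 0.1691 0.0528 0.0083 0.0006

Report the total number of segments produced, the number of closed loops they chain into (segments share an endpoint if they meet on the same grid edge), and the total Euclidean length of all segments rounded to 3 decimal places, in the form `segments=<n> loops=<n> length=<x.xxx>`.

segments=10 loops=1 length=7.939

cell (3,4): code 0100 → (3.409,5.000)–(4.000,4.246)
cell (3,5): code 1100 → (3.708,6.000)–(3.409,5.000)
cell (3,6): code 1000 → (4.000,6.282)–(3.708,6.000)
cell (4,4): code 0110 → (4.000,4.246)–(5.000,4.200)
cell (4,6): code 1001 → (5.000,6.611)–(4.000,6.282)
cell (5,4): code 0010 → (5.000,4.200)–(5.945,5.000)
cell (5,5): code 0111 → (5.945,5.000)–(6.000,5.483)
cell (5,6): code 1001 → (6.000,6.081)–(5.000,6.611)
cell (6,5): code 0010 → (6.000,5.483)–(6.062,6.000)
cell (6,6): code 0001 → (6.062,6.000)–(6.000,6.081)
total: 10 segments, chained into 1 closed loop(s), length Σ = 7.939458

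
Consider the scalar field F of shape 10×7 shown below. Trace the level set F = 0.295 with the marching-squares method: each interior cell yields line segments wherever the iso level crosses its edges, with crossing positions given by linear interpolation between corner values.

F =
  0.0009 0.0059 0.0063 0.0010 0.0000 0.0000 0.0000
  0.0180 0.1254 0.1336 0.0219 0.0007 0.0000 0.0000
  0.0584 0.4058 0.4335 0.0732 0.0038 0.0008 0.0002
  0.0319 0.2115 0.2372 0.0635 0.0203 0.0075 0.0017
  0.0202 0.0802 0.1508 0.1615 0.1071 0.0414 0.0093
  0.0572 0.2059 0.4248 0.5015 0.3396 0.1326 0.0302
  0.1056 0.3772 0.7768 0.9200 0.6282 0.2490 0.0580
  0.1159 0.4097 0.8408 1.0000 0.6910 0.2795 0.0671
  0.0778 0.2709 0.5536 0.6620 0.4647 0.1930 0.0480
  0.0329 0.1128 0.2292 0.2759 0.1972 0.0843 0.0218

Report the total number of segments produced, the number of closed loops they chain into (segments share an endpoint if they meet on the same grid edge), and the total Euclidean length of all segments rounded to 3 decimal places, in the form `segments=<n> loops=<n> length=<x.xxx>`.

cell (1,0): code 0100 → (1.605,1.000)–(2.000,0.681)
cell (1,1): code 1100 → (1.538,2.000)–(1.605,1.000)
cell (1,2): code 1000 → (2.000,2.384)–(1.538,2.000)
cell (2,0): code 0010 → (2.000,0.681)–(2.570,1.000)
cell (2,1): code 0011 → (2.570,1.000)–(2.706,2.000)
cell (2,2): code 0001 → (2.706,2.000)–(2.000,2.384)
cell (4,1): code 0100 → (4.526,2.000)–(5.000,1.407)
cell (4,2): code 1100 → (4.393,3.000)–(4.526,2.000)
cell (4,3): code 1100 → (4.808,4.000)–(4.393,3.000)
cell (4,4): code 1000 → (5.000,4.215)–(4.808,4.000)
cell (5,0): code 0100 → (5.520,1.000)–(6.000,0.697)
cell (5,1): code 1110 → (5.000,1.407)–(5.520,1.000)
cell (5,4): code 1001 → (6.000,4.879)–(5.000,4.215)
cell (6,0): code 0110 → (6.000,0.697)–(7.000,0.610)
cell (6,4): code 1001 → (7.000,4.962)–(6.000,4.879)
cell (7,0): code 0010 → (7.000,0.610)–(7.826,1.000)
cell (7,1): code 0111 → (7.826,1.000)–(8.000,1.085)
cell (7,4): code 1001 → (8.000,4.625)–(7.000,4.962)
cell (8,1): code 0010 → (8.000,1.085)–(8.797,2.000)
cell (8,2): code 0011 → (8.797,2.000)–(8.951,3.000)
cell (8,3): code 0011 → (8.951,3.000)–(8.634,4.000)
cell (8,4): code 0001 → (8.634,4.000)–(8.000,4.625)
total: 22 segments, chained into 2 closed loop(s), length Σ = 18.478138

segments=22 loops=2 length=18.478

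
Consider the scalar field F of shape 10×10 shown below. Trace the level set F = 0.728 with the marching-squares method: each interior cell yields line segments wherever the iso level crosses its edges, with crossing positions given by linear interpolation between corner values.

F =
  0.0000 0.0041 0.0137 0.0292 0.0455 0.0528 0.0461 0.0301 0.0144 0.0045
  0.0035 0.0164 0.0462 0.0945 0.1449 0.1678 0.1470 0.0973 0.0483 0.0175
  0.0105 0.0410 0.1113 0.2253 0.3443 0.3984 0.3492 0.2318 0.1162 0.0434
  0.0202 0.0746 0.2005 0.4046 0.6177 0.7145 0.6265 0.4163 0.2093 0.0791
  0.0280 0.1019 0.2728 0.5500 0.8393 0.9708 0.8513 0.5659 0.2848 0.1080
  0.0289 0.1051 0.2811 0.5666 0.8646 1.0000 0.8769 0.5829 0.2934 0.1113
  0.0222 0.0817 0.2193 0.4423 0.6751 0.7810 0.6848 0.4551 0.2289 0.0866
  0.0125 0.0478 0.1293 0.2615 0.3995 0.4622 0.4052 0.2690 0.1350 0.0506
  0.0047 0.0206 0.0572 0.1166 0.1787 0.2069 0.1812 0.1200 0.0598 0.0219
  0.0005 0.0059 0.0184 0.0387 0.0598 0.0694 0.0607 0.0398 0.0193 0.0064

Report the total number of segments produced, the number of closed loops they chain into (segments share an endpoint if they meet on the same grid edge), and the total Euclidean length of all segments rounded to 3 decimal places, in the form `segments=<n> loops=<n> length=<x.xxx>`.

segments=12 loops=1 length=9.465

cell (3,3): code 0100 → (3.498,4.000)–(4.000,3.615)
cell (3,4): code 1100 → (3.053,5.000)–(3.498,4.000)
cell (3,5): code 1100 → (3.452,6.000)–(3.053,5.000)
cell (3,6): code 1000 → (4.000,6.432)–(3.452,6.000)
cell (4,3): code 0110 → (4.000,3.615)–(5.000,3.542)
cell (4,6): code 1001 → (5.000,6.506)–(4.000,6.432)
cell (5,3): code 0010 → (5.000,3.542)–(5.721,4.000)
cell (5,4): code 0111 → (5.721,4.000)–(6.000,4.500)
cell (5,5): code 1011 → (6.000,5.551)–(5.775,6.000)
cell (5,6): code 0001 → (5.775,6.000)–(5.000,6.506)
cell (6,4): code 0010 → (6.000,4.500)–(6.166,5.000)
cell (6,5): code 0001 → (6.166,5.000)–(6.000,5.551)
total: 12 segments, chained into 1 closed loop(s), length Σ = 9.464979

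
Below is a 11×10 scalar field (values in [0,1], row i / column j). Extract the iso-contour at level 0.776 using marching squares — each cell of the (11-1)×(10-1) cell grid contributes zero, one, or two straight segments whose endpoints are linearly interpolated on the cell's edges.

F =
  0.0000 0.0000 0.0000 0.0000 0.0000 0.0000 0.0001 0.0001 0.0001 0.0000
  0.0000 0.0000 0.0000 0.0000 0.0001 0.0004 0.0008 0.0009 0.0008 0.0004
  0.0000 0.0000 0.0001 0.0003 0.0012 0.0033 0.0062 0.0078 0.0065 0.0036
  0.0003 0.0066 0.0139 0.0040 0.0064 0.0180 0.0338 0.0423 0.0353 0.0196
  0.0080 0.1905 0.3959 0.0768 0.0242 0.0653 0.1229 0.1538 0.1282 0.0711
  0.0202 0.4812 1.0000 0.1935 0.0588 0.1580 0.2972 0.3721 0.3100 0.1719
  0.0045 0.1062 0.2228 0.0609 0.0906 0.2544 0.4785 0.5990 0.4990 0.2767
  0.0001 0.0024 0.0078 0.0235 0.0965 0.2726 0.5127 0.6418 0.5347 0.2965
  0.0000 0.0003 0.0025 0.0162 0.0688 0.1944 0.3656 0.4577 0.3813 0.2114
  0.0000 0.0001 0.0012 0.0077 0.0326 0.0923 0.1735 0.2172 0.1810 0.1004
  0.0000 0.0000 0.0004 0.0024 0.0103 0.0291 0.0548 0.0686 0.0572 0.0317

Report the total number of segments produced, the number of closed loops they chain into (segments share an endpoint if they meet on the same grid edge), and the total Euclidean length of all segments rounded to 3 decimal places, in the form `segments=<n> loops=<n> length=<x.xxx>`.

segments=4 loops=1 length=1.952

cell (4,1): code 0100 → (4.629,2.000)–(5.000,1.568)
cell (4,2): code 1000 → (5.000,2.278)–(4.629,2.000)
cell (5,1): code 0010 → (5.000,1.568)–(5.288,2.000)
cell (5,2): code 0001 → (5.288,2.000)–(5.000,2.278)
total: 4 segments, chained into 1 closed loop(s), length Σ = 1.951804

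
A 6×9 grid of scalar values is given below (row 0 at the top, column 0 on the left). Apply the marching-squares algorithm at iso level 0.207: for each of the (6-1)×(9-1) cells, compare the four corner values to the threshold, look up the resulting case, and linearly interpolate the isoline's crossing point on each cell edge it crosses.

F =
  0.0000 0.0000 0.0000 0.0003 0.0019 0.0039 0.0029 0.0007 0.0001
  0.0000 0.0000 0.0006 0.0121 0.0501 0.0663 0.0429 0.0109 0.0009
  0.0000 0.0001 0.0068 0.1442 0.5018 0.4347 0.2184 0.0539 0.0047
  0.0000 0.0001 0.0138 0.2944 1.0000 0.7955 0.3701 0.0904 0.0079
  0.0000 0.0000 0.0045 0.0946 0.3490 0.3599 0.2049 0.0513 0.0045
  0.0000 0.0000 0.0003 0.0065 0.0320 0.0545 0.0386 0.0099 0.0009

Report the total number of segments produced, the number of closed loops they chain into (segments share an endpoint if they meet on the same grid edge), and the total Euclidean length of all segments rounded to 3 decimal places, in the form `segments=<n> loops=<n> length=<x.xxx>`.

segments=14 loops=1 length=10.768

cell (1,3): code 0100 → (1.347,4.000)–(2.000,3.176)
cell (1,4): code 1100 → (1.382,5.000)–(1.347,4.000)
cell (1,5): code 1100 → (1.935,6.000)–(1.382,5.000)
cell (1,6): code 1000 → (2.000,6.069)–(1.935,6.000)
cell (2,2): code 0100 → (2.418,3.000)–(3.000,2.689)
cell (2,3): code 1110 → (2.000,3.176)–(2.418,3.000)
cell (2,6): code 1001 → (3.000,6.583)–(2.000,6.069)
cell (3,2): code 0010 → (3.000,2.689)–(3.437,3.000)
cell (3,3): code 0111 → (3.437,3.000)–(4.000,3.442)
cell (3,5): code 1011 → (4.000,5.986)–(3.987,6.000)
cell (3,6): code 0001 → (3.987,6.000)–(3.000,6.583)
cell (4,3): code 0010 → (4.000,3.442)–(4.448,4.000)
cell (4,4): code 0011 → (4.448,4.000)–(4.501,5.000)
cell (4,5): code 0001 → (4.501,5.000)–(4.000,5.986)
total: 14 segments, chained into 1 closed loop(s), length Σ = 10.768449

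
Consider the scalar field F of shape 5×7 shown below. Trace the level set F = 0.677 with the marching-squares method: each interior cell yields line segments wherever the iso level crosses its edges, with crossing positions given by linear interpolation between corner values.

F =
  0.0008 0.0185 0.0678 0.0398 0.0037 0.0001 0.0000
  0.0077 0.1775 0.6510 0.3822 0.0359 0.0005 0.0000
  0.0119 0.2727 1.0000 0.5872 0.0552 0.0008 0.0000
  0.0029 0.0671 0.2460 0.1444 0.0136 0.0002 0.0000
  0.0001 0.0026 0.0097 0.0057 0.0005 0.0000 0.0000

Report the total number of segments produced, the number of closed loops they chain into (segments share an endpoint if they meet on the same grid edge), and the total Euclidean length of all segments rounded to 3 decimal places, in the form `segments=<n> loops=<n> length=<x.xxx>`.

cell (1,1): code 0100 → (1.074,2.000)–(2.000,1.556)
cell (1,2): code 1000 → (2.000,2.782)–(1.074,2.000)
cell (2,1): code 0010 → (2.000,1.556)–(2.428,2.000)
cell (2,2): code 0001 → (2.428,2.000)–(2.000,2.782)
total: 4 segments, chained into 1 closed loop(s), length Σ = 3.747576

segments=4 loops=1 length=3.748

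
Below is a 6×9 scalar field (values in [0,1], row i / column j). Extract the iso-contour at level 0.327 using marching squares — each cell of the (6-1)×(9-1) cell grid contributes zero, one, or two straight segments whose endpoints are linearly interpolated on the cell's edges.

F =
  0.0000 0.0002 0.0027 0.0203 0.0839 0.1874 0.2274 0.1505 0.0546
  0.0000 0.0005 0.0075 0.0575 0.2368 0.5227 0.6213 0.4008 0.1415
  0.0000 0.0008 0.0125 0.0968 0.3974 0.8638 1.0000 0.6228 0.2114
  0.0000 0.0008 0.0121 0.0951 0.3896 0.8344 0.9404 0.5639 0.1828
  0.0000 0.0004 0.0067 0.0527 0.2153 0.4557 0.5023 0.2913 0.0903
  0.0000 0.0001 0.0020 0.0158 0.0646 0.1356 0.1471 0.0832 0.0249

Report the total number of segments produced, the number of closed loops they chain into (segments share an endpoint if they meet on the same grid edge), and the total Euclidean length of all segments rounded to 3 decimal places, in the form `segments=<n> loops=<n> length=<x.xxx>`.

segments=16 loops=1 length=12.788

cell (0,4): code 0100 → (0.416,5.000)–(1.000,4.315)
cell (0,5): code 1100 → (0.253,6.000)–(0.416,5.000)
cell (0,6): code 1100 → (0.705,7.000)–(0.253,6.000)
cell (0,7): code 1000 → (1.000,7.285)–(0.705,7.000)
cell (1,3): code 0100 → (1.562,4.000)–(2.000,3.766)
cell (1,4): code 1110 → (1.000,4.315)–(1.562,4.000)
cell (1,7): code 1001 → (2.000,7.719)–(1.000,7.285)
cell (2,3): code 0110 → (2.000,3.766)–(3.000,3.787)
cell (2,7): code 1001 → (3.000,7.622)–(2.000,7.719)
cell (3,3): code 0010 → (3.000,3.787)–(3.359,4.000)
cell (3,4): code 0111 → (3.359,4.000)–(4.000,4.465)
cell (3,6): code 1011 → (4.000,6.831)–(3.869,7.000)
cell (3,7): code 0001 → (3.869,7.000)–(3.000,7.622)
cell (4,4): code 0010 → (4.000,4.465)–(4.402,5.000)
cell (4,5): code 0011 → (4.402,5.000)–(4.494,6.000)
cell (4,6): code 0001 → (4.494,6.000)–(4.000,6.831)
total: 16 segments, chained into 1 closed loop(s), length Σ = 12.787967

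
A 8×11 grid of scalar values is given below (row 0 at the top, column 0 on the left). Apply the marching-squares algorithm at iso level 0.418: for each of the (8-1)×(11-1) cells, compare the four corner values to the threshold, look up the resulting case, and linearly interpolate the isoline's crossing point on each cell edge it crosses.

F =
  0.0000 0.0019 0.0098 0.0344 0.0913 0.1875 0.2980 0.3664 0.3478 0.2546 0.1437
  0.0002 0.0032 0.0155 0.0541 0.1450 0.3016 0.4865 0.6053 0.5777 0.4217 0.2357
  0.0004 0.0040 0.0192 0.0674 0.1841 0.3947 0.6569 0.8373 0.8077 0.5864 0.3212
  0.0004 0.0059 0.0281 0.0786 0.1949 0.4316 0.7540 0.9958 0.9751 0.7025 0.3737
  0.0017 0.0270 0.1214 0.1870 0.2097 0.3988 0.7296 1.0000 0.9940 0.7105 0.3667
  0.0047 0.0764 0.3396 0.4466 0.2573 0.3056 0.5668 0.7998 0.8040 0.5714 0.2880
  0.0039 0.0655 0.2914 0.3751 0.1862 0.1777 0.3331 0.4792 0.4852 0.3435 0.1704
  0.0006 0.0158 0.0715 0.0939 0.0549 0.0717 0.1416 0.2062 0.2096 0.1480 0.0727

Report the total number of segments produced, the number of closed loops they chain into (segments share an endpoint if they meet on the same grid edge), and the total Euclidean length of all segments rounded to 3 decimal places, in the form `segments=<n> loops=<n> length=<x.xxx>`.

cell (0,5): code 0100 → (0.637,6.000)–(1.000,5.630)
cell (0,6): code 1100 → (0.216,7.000)–(0.637,6.000)
cell (0,7): code 1100 → (0.305,8.000)–(0.216,7.000)
cell (0,8): code 1100 → (0.978,9.000)–(0.305,8.000)
cell (0,9): code 1000 → (1.000,9.020)–(0.978,9.000)
cell (1,5): code 0110 → (1.000,5.630)–(2.000,5.089)
cell (1,9): code 1001 → (2.000,9.635)–(1.000,9.020)
cell (2,4): code 0100 → (2.631,5.000)–(3.000,4.943)
cell (2,5): code 1110 → (2.000,5.089)–(2.631,5.000)
cell (2,9): code 1001 → (3.000,9.865)–(2.000,9.635)
cell (3,4): code 0010 → (3.000,4.943)–(3.415,5.000)
cell (3,5): code 0111 → (3.415,5.000)–(4.000,5.058)
cell (3,9): code 1001 → (4.000,9.851)–(3.000,9.865)
cell (4,2): code 0100 → (4.890,3.000)–(5.000,2.733)
cell (4,3): code 1000 → (5.000,3.151)–(4.890,3.000)
cell (4,5): code 0110 → (4.000,5.058)–(5.000,5.430)
cell (4,9): code 1001 → (5.000,9.541)–(4.000,9.851)
cell (5,2): code 0010 → (5.000,2.733)–(5.400,3.000)
cell (5,3): code 0001 → (5.400,3.000)–(5.000,3.151)
cell (5,5): code 0010 → (5.000,5.430)–(5.637,6.000)
cell (5,6): code 0111 → (5.637,6.000)–(6.000,6.581)
cell (5,8): code 1011 → (6.000,8.474)–(5.673,9.000)
cell (5,9): code 0001 → (5.673,9.000)–(5.000,9.541)
cell (6,6): code 0010 → (6.000,6.581)–(6.224,7.000)
cell (6,7): code 0011 → (6.224,7.000)–(6.244,8.000)
cell (6,8): code 0001 → (6.244,8.000)–(6.000,8.474)
total: 26 segments, chained into 2 closed loop(s), length Σ = 18.726955

segments=26 loops=2 length=18.727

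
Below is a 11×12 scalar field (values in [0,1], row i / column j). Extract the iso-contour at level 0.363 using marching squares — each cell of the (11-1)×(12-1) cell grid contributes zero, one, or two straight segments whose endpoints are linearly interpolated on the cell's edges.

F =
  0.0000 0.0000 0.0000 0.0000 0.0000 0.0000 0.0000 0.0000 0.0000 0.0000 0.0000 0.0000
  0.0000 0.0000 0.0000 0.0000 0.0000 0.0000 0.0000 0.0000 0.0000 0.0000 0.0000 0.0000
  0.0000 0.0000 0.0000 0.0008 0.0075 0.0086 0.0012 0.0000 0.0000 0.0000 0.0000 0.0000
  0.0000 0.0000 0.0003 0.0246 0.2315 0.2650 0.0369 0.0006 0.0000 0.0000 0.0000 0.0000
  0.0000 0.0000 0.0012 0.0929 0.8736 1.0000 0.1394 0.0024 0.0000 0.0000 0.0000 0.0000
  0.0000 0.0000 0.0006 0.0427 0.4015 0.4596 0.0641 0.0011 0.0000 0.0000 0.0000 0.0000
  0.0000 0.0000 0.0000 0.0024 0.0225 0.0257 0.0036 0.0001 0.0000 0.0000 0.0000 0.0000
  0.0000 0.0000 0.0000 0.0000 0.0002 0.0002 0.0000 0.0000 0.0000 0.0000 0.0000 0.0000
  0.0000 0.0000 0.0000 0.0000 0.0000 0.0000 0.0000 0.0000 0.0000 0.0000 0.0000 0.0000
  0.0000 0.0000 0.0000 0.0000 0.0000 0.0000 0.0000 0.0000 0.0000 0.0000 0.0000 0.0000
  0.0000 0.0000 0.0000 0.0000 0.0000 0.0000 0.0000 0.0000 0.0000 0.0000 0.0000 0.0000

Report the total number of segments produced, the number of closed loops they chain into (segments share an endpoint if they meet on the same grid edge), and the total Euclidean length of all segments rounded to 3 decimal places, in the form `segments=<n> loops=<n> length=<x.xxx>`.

cell (3,3): code 0100 → (3.205,4.000)–(4.000,3.346)
cell (3,4): code 1100 → (3.133,5.000)–(3.205,4.000)
cell (3,5): code 1000 → (4.000,5.740)–(3.133,5.000)
cell (4,3): code 0110 → (4.000,3.346)–(5.000,3.893)
cell (4,5): code 1001 → (5.000,5.244)–(4.000,5.740)
cell (5,3): code 0010 → (5.000,3.893)–(5.102,4.000)
cell (5,4): code 0011 → (5.102,4.000)–(5.223,5.000)
cell (5,5): code 0001 → (5.223,5.000)–(5.000,5.244)
total: 8 segments, chained into 1 closed loop(s), length Σ = 6.913356

segments=8 loops=1 length=6.913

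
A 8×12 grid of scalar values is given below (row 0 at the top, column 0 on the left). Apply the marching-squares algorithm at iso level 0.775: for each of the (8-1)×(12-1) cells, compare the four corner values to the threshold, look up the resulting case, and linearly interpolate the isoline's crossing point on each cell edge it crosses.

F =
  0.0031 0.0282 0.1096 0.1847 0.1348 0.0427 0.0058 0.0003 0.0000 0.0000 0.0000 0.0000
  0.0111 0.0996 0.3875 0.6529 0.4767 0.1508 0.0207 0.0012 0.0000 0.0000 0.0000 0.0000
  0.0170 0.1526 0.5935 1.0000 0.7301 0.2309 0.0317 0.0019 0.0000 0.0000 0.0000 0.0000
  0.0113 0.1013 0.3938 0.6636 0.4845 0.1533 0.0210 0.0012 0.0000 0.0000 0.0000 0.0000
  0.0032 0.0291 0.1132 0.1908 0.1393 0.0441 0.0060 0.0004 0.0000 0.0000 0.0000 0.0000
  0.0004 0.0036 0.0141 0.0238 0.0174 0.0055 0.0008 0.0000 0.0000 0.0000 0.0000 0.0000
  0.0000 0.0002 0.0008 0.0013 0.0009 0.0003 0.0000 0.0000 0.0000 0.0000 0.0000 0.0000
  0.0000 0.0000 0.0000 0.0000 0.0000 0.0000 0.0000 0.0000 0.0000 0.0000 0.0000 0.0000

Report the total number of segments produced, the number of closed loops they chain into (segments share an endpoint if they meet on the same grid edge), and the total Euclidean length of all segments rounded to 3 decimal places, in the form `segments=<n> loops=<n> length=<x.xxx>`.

cell (1,2): code 0100 → (1.352,3.000)–(2.000,2.446)
cell (1,3): code 1000 → (2.000,3.834)–(1.352,3.000)
cell (2,2): code 0010 → (2.000,2.446)–(2.669,3.000)
cell (2,3): code 0001 → (2.669,3.000)–(2.000,3.834)
total: 4 segments, chained into 1 closed loop(s), length Σ = 3.845365

segments=4 loops=1 length=3.845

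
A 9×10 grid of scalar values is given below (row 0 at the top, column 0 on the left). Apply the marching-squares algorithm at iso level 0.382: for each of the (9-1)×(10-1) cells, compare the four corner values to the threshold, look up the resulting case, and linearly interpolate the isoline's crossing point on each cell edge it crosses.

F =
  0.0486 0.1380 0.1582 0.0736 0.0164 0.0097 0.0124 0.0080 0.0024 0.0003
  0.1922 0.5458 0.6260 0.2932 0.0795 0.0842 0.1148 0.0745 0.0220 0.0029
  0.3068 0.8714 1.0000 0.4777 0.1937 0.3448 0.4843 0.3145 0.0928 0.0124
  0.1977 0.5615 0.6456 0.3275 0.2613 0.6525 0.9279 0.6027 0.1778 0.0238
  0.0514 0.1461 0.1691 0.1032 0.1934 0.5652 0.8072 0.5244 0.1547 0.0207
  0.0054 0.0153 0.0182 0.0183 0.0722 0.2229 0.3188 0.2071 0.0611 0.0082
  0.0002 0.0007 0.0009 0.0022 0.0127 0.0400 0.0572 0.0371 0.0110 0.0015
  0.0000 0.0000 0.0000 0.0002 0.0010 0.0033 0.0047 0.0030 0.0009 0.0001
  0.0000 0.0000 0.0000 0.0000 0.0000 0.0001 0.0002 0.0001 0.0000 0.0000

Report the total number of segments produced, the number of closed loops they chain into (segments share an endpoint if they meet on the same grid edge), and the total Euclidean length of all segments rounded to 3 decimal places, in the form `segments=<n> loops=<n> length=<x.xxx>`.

segments=24 loops=2 length=19.349

cell (0,0): code 0100 → (0.598,1.000)–(1.000,0.537)
cell (0,1): code 1100 → (0.478,2.000)–(0.598,1.000)
cell (0,2): code 1000 → (1.000,2.733)–(0.478,2.000)
cell (1,0): code 0110 → (1.000,0.537)–(2.000,0.133)
cell (1,2): code 1101 → (1.481,3.000)–(1.000,2.733)
cell (1,3): code 1000 → (2.000,3.337)–(1.481,3.000)
cell (1,5): code 0100 → (1.723,6.000)–(2.000,5.267)
cell (1,6): code 1000 → (2.000,6.602)–(1.723,6.000)
cell (2,0): code 0110 → (2.000,0.133)–(3.000,0.507)
cell (2,2): code 1011 → (3.000,2.829)–(2.637,3.000)
cell (2,3): code 0001 → (2.637,3.000)–(2.000,3.337)
cell (2,4): code 0100 → (2.121,5.000)–(3.000,4.309)
cell (2,5): code 1110 → (2.000,5.267)–(2.121,5.000)
cell (2,6): code 1101 → (2.234,7.000)–(2.000,6.602)
cell (2,7): code 1000 → (3.000,7.519)–(2.234,7.000)
cell (3,0): code 0010 → (3.000,0.507)–(3.432,1.000)
cell (3,1): code 0011 → (3.432,1.000)–(3.553,2.000)
cell (3,2): code 0001 → (3.553,2.000)–(3.000,2.829)
cell (3,4): code 0110 → (3.000,4.309)–(4.000,4.507)
cell (3,7): code 1001 → (4.000,7.385)–(3.000,7.519)
cell (4,4): code 0010 → (4.000,4.507)–(4.535,5.000)
cell (4,5): code 0011 → (4.535,5.000)–(4.871,6.000)
cell (4,6): code 0011 → (4.871,6.000)–(4.449,7.000)
cell (4,7): code 0001 → (4.449,7.000)–(4.000,7.385)
total: 24 segments, chained into 2 closed loop(s), length Σ = 19.348658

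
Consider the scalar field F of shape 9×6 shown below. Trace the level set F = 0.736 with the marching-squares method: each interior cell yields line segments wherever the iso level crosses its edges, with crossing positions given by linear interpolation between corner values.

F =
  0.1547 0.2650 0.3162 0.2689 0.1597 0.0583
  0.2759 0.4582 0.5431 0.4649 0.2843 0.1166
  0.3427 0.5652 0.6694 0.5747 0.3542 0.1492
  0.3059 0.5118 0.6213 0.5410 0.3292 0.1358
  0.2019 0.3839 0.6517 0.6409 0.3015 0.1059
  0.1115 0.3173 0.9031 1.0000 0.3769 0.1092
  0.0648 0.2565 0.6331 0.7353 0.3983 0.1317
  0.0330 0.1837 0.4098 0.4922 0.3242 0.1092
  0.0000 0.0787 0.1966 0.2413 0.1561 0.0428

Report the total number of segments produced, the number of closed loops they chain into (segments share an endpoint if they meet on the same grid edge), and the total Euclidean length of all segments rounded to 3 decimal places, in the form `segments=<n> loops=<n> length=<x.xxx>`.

segments=6 loops=1 length=5.409

cell (4,1): code 0100 → (4.335,2.000)–(5.000,1.715)
cell (4,2): code 1100 → (4.265,3.000)–(4.335,2.000)
cell (4,3): code 1000 → (5.000,3.424)–(4.265,3.000)
cell (5,1): code 0010 → (5.000,1.715)–(5.619,2.000)
cell (5,2): code 0011 → (5.619,2.000)–(5.997,3.000)
cell (5,3): code 0001 → (5.997,3.000)–(5.000,3.424)
total: 6 segments, chained into 1 closed loop(s), length Σ = 5.408608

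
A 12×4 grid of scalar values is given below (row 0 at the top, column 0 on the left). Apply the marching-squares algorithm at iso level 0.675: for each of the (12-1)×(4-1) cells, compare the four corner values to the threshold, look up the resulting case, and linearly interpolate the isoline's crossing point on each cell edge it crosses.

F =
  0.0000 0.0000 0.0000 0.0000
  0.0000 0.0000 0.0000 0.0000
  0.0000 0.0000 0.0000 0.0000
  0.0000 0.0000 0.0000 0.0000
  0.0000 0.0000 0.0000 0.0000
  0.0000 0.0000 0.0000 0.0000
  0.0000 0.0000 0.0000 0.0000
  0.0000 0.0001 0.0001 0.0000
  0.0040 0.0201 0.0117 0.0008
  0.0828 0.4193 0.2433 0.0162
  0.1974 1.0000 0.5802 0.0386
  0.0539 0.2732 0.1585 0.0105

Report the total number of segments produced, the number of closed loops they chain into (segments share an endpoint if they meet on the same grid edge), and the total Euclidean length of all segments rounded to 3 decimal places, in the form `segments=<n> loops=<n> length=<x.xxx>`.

segments=4 loops=1 length=3.143

cell (9,0): code 0100 → (9.440,1.000)–(10.000,0.595)
cell (9,1): code 1000 → (10.000,1.774)–(9.440,1.000)
cell (10,0): code 0010 → (10.000,0.595)–(10.447,1.000)
cell (10,1): code 0001 → (10.447,1.000)–(10.000,1.774)
total: 4 segments, chained into 1 closed loop(s), length Σ = 3.143395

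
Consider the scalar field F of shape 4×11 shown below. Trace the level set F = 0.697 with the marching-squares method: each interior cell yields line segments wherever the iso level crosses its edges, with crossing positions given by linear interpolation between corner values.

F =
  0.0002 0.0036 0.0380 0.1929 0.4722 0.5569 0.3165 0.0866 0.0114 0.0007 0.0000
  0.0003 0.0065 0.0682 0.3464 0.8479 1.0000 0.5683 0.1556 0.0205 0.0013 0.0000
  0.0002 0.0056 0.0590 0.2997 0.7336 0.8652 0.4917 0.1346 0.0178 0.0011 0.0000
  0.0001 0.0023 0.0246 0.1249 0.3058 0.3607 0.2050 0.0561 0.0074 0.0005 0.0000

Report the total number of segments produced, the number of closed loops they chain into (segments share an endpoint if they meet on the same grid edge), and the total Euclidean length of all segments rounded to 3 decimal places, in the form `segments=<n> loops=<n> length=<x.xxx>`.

cell (0,3): code 0100 → (0.598,4.000)–(1.000,3.699)
cell (0,4): code 1100 → (0.316,5.000)–(0.598,4.000)
cell (0,5): code 1000 → (1.000,5.702)–(0.316,5.000)
cell (1,3): code 0110 → (1.000,3.699)–(2.000,3.916)
cell (1,5): code 1001 → (2.000,5.450)–(1.000,5.702)
cell (2,3): code 0010 → (2.000,3.916)–(2.086,4.000)
cell (2,4): code 0011 → (2.086,4.000)–(2.333,5.000)
cell (2,5): code 0001 → (2.333,5.000)–(2.000,5.450)
total: 8 segments, chained into 1 closed loop(s), length Σ = 6.285870

segments=8 loops=1 length=6.286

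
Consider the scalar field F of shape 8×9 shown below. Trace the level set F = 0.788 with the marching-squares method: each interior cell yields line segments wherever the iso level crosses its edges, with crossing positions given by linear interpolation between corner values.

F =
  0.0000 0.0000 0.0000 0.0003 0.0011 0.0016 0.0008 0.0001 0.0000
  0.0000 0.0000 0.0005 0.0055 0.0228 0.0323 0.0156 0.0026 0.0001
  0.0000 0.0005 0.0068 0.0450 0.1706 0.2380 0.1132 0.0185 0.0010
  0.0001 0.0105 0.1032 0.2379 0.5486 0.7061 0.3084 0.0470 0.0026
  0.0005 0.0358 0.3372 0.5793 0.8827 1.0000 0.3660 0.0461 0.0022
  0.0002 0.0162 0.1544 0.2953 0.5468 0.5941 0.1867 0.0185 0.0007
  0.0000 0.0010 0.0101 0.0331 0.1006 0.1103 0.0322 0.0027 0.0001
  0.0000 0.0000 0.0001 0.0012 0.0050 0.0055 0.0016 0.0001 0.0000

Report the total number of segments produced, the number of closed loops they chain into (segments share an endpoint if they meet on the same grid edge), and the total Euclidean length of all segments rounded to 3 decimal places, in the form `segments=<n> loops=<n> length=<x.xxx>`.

segments=6 loops=1 length=4.378

cell (3,3): code 0100 → (3.717,4.000)–(4.000,3.688)
cell (3,4): code 1100 → (3.279,5.000)–(3.717,4.000)
cell (3,5): code 1000 → (4.000,5.334)–(3.279,5.000)
cell (4,3): code 0010 → (4.000,3.688)–(4.282,4.000)
cell (4,4): code 0011 → (4.282,4.000)–(4.522,5.000)
cell (4,5): code 0001 → (4.522,5.000)–(4.000,5.334)
total: 6 segments, chained into 1 closed loop(s), length Σ = 4.377619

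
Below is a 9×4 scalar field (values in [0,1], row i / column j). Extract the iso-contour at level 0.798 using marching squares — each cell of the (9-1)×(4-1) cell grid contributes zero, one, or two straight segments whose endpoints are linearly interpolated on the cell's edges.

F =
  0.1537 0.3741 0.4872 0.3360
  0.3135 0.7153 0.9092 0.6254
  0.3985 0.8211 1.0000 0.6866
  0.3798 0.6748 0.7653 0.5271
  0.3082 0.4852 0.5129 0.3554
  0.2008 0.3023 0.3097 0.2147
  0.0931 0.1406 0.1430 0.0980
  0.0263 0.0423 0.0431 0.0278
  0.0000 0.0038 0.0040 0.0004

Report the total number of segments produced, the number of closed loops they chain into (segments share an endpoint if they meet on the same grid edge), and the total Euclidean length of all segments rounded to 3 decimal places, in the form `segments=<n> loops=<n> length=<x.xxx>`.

segments=8 loops=1 length=5.715

cell (0,1): code 0100 → (0.736,2.000)–(1.000,1.427)
cell (0,2): code 1000 → (1.000,2.392)–(0.736,2.000)
cell (1,0): code 0100 → (1.782,1.000)–(2.000,0.945)
cell (1,1): code 1110 → (1.000,1.427)–(1.782,1.000)
cell (1,2): code 1001 → (2.000,2.645)–(1.000,2.392)
cell (2,0): code 0010 → (2.000,0.945)–(2.158,1.000)
cell (2,1): code 0011 → (2.158,1.000)–(2.861,2.000)
cell (2,2): code 0001 → (2.861,2.000)–(2.000,2.645)
total: 8 segments, chained into 1 closed loop(s), length Σ = 5.714895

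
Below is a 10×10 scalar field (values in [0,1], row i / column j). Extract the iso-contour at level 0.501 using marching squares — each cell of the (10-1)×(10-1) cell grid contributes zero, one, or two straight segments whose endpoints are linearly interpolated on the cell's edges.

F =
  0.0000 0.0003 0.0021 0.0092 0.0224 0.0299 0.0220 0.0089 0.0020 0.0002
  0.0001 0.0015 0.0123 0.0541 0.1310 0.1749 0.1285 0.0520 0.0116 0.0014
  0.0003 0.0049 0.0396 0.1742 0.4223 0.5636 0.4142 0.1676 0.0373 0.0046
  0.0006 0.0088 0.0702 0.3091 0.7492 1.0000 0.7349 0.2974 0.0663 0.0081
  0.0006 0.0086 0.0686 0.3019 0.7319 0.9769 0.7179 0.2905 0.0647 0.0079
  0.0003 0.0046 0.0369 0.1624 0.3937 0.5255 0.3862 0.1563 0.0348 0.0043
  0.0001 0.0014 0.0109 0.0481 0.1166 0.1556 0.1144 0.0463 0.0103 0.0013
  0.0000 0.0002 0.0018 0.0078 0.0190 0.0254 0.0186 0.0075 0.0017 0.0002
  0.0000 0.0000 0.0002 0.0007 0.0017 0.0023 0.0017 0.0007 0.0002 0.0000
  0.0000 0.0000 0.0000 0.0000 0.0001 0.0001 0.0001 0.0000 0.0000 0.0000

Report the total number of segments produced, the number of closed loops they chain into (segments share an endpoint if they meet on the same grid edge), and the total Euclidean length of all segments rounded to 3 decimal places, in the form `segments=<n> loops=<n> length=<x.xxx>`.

segments=14 loops=1 length=9.868

cell (1,4): code 0100 → (1.839,5.000)–(2.000,4.557)
cell (1,5): code 1000 → (2.000,5.419)–(1.839,5.000)
cell (2,3): code 0100 → (2.241,4.000)–(3.000,3.436)
cell (2,4): code 1110 → (2.000,4.557)–(2.241,4.000)
cell (2,5): code 1101 → (2.271,6.000)–(2.000,5.419)
cell (2,6): code 1000 → (3.000,6.535)–(2.271,6.000)
cell (3,3): code 0110 → (3.000,3.436)–(4.000,3.463)
cell (3,6): code 1001 → (4.000,6.507)–(3.000,6.535)
cell (4,3): code 0010 → (4.000,3.463)–(4.683,4.000)
cell (4,4): code 0111 → (4.683,4.000)–(5.000,4.814)
cell (4,5): code 1011 → (5.000,5.176)–(4.654,6.000)
cell (4,6): code 0001 → (4.654,6.000)–(4.000,6.507)
cell (5,4): code 0010 → (5.000,4.814)–(5.066,5.000)
cell (5,5): code 0001 → (5.066,5.000)–(5.000,5.176)
total: 14 segments, chained into 1 closed loop(s), length Σ = 9.868026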